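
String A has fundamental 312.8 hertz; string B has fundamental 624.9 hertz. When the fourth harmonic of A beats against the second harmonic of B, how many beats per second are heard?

Fourth harmonic of the first: 4·312.8 = 1251.2 Hz.
Second harmonic of the second: 2·624.9 = 1249.8 Hz.
f_beat = |1251.2 − 1249.8| = 1.4 Hz.

1.4 Hz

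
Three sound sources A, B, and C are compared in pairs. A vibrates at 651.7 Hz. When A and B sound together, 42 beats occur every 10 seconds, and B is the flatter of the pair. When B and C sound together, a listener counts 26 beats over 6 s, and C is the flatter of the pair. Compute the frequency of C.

643.1667 Hz

A–B: Beat frequency = 42/10 = 4.2 Hz.
B is below A, so f_B = 651.7 − 4.2 = 647.5 Hz.
B–C: Beat frequency = 26/6 = 4.3333 Hz.
C is below B, so f_C = 647.5 − 4.3333 = 643.1667 Hz.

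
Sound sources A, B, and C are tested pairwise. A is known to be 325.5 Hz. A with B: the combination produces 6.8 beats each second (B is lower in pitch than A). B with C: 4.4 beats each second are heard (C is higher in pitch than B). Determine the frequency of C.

B is below A, so f_B = 325.5 − 6.8 = 318.7 Hz.
C is above B, so f_C = 318.7 + 4.4 = 323.1 Hz.

323.1 Hz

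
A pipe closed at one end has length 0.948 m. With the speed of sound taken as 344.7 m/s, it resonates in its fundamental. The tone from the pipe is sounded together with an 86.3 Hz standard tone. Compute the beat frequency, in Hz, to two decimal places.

Closed pipe (odd harmonics): f_n = n·v/(4L) = 1·344.7/(4·0.948) = 90.9019 Hz.
f_beat = |90.9019 − 86.3| = 4.60 Hz.

4.60 Hz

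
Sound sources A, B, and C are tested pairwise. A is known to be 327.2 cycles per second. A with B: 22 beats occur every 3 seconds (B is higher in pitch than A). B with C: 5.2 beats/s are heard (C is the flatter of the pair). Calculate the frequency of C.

329.3333 Hz

A–B: Beat frequency = 22/3 = 7.3333 Hz.
B is above A, so f_B = 327.2 + 7.3333 = 334.5333 Hz.
C is below B, so f_C = 334.5333 − 5.2 = 329.3333 Hz.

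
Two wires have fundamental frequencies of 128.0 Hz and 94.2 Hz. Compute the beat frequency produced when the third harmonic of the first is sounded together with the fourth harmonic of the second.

Third harmonic of the first: 3·128.0 = 384.0 Hz.
Fourth harmonic of the second: 4·94.2 = 376.8 Hz.
f_beat = |384.0 − 376.8| = 7.2 Hz.

7.2 Hz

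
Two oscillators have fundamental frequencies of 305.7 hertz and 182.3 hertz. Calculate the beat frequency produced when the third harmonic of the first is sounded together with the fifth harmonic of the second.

Third harmonic of the first: 3·305.7 = 917.1 Hz.
Fifth harmonic of the second: 5·182.3 = 911.5 Hz.
f_beat = |917.1 − 911.5| = 5.6 Hz.

5.6 Hz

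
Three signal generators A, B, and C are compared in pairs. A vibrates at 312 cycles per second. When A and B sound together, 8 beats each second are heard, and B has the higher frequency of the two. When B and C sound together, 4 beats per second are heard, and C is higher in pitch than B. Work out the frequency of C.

B is above A, so f_B = 312 + 8 = 320 Hz.
C is above B, so f_C = 320 + 4 = 324 Hz.

324 Hz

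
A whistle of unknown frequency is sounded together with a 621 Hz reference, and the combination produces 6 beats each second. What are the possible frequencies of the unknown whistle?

|f − 621| = 6, so f = 621 ± 6.

615 Hz or 627 Hz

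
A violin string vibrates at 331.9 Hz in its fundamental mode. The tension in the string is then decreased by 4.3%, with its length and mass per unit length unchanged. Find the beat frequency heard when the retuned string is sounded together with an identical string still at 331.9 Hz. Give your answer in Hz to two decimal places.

7.21 Hz

For a string, f ∝ √T, so the new frequency is 331.9·√0.957 = 324.6857 Hz.
f_beat = |324.6857 − 331.9| = 7.21 Hz.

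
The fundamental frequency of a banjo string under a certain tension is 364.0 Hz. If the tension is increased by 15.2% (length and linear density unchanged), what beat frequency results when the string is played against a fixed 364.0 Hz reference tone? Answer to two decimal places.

26.69 Hz

For a string, f ∝ √T, so the new frequency is 364.0·√1.152 = 390.6858 Hz.
f_beat = |390.6858 − 364.0| = 26.69 Hz.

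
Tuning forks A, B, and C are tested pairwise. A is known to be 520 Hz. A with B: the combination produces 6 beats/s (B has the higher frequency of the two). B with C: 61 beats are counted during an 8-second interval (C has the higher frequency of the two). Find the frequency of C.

B is above A, so f_B = 520 + 6 = 526 Hz.
B–C: Beat frequency = 61/8 = 7.625 Hz.
C is above B, so f_C = 526 + 7.625 = 533.625 Hz.

533.625 Hz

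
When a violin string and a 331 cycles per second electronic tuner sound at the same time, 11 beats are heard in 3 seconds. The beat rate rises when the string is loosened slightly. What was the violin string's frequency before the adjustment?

327.3333 Hz

Beat frequency = 11/3 = 3.6667 Hz.
|f − 331| = 3.6667, so the violin string was at either 327.3333 Hz or 334.6667 Hz.
Reducing tension lowers a string's frequency; the adjustment lowers the violin string's frequency.
The beat rate rose, so the adjustment moved the violin string further from 331 Hz — it was already below the reference.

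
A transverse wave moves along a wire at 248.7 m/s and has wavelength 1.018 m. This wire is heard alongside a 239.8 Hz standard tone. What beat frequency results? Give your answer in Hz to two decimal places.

Source frequency f = v/λ = 248.7/1.018 = 244.3026 Hz.
f_beat = |244.3026 − 239.8| = 4.50 Hz.

4.50 Hz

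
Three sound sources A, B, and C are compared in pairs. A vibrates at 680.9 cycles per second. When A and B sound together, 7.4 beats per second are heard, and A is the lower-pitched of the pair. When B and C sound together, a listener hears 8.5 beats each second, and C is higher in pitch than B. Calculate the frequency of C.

B is above A, so f_B = 680.9 + 7.4 = 688.3 Hz.
C is above B, so f_C = 688.3 + 8.5 = 696.8 Hz.

696.8 Hz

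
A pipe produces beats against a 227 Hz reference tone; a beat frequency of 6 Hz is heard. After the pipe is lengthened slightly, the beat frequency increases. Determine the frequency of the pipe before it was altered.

221 Hz

|f − 227| = 6, so the pipe was at either 221 Hz or 233 Hz.
A longer pipe has a lower fundamental; the adjustment lowers the pipe's frequency.
The beat rate rose, so the adjustment moved the pipe further from 227 Hz — it was already below the reference.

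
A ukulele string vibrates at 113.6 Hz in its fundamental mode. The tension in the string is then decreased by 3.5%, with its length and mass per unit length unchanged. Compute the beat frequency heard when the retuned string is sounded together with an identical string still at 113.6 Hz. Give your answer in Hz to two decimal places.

2.01 Hz

For a string, f ∝ √T, so the new frequency is 113.6·√0.965 = 111.5943 Hz.
f_beat = |111.5943 − 113.6| = 2.01 Hz.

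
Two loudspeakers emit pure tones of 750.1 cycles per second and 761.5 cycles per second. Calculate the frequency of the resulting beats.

11.4 Hz

Beats arise from superposition of two nearby frequencies; the beat rate is |f₁ − f₂|.
|750.1 − 761.5| = 11.4 Hz.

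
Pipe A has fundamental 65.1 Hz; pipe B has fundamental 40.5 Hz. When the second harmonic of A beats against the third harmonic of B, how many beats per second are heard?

Second harmonic of the first: 2·65.1 = 130.2 Hz.
Third harmonic of the second: 3·40.5 = 121.5 Hz.
f_beat = |130.2 − 121.5| = 8.7 Hz.

8.7 Hz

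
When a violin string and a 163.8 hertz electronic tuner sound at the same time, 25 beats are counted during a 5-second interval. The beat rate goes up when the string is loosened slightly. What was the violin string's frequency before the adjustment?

158.8 Hz

Beat frequency = 25/5 = 5 Hz.
|f − 163.8| = 5, so the violin string was at either 158.8 Hz or 168.8 Hz.
Reducing tension lowers a string's frequency; the adjustment lowers the violin string's frequency.
The beat rate rose, so the adjustment moved the violin string further from 163.8 Hz — it was already below the reference.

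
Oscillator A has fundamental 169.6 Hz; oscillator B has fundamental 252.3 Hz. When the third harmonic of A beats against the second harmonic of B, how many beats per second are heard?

Third harmonic of the first: 3·169.6 = 508.8 Hz.
Second harmonic of the second: 2·252.3 = 504.6 Hz.
f_beat = |508.8 − 504.6| = 4.2 Hz.

4.2 Hz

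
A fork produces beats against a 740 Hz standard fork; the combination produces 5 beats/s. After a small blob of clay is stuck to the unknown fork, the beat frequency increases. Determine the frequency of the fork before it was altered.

|f − 740| = 5, so the fork was at either 735 Hz or 745 Hz.
Adding mass to a fork lowers its frequency; the adjustment lowers the fork's frequency.
The beat rate rose, so the adjustment moved the fork further from 740 Hz — it was already below the reference.

735 Hz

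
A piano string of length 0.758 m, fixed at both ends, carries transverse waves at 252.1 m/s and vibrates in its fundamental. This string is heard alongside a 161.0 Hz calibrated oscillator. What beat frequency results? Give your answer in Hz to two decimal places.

For a string fixed at both ends, f_n = n·v/(2L) = 1·252.1/(2·0.758) = 166.2929 Hz.
f_beat = |166.2929 − 161.0| = 5.29 Hz.

5.29 Hz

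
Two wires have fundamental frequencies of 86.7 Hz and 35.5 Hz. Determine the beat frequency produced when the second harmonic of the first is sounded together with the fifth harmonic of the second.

4.1 Hz

Second harmonic of the first: 2·86.7 = 173.4 Hz.
Fifth harmonic of the second: 5·35.5 = 177.5 Hz.
f_beat = |173.4 − 177.5| = 4.1 Hz.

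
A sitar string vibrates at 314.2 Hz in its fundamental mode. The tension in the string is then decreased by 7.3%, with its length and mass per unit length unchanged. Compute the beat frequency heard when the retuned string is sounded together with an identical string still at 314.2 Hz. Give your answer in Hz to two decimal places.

11.69 Hz

For a string, f ∝ √T, so the new frequency is 314.2·√0.927 = 302.5144 Hz.
f_beat = |302.5144 − 314.2| = 11.69 Hz.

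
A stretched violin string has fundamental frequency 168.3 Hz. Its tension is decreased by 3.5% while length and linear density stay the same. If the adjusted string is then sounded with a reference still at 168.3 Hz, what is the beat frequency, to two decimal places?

2.97 Hz

For a string, f ∝ √T, so the new frequency is 168.3·√0.965 = 165.3285 Hz.
f_beat = |165.3285 − 168.3| = 2.97 Hz.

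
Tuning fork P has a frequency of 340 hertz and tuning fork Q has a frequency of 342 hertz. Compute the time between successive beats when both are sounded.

f_beat = |340 − 342| = 2 Hz.
Beat period T = 1 / f_beat = 1 / 2 s.

0.500 s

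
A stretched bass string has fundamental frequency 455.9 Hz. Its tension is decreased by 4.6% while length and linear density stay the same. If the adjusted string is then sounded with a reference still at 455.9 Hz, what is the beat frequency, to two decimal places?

For a string, f ∝ √T, so the new frequency is 455.9·√0.954 = 445.2909 Hz.
f_beat = |445.2909 − 455.9| = 10.61 Hz.

10.61 Hz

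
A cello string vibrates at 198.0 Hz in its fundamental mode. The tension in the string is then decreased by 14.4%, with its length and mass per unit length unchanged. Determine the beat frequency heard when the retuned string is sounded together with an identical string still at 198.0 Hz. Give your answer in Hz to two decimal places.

14.81 Hz

For a string, f ∝ √T, so the new frequency is 198.0·√0.856 = 183.1901 Hz.
f_beat = |183.1901 − 198.0| = 14.81 Hz.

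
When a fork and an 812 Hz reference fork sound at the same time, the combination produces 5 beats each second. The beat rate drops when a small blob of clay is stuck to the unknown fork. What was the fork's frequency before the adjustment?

|f − 812| = 5, so the fork was at either 807 Hz or 817 Hz.
Adding mass to a fork lowers its frequency; the adjustment lowers the fork's frequency.
The beat rate fell, so the adjustment moved the fork toward 812 Hz — it must have started above the reference.

817 Hz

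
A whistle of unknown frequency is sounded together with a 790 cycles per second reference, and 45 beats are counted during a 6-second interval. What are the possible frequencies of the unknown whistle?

Beat frequency = 45/6 = 7.5 Hz.
|f − 790| = 7.5, so f = 790 ± 7.5.

782.5 Hz or 797.5 Hz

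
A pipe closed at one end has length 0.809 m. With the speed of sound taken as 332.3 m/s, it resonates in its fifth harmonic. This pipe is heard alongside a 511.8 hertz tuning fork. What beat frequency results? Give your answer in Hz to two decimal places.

1.64 Hz

Closed pipe (odd harmonics): f_n = n·v/(4L) = 5·332.3/(4·0.809) = 513.4425 Hz.
f_beat = |513.4425 − 511.8| = 1.64 Hz.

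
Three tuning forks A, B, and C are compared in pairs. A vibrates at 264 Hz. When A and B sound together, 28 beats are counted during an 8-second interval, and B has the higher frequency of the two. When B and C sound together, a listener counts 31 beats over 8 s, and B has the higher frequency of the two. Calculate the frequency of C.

263.625 Hz

A–B: Beat frequency = 28/8 = 3.5 Hz.
B is above A, so f_B = 264 + 3.5 = 267.5 Hz.
B–C: Beat frequency = 31/8 = 3.875 Hz.
C is below B, so f_C = 267.5 − 3.875 = 263.625 Hz.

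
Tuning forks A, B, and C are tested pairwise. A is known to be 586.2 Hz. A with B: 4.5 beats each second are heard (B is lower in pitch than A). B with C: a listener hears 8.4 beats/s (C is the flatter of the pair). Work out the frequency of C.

573.3 Hz

B is below A, so f_B = 586.2 − 4.5 = 581.7 Hz.
C is below B, so f_C = 581.7 − 8.4 = 573.3 Hz.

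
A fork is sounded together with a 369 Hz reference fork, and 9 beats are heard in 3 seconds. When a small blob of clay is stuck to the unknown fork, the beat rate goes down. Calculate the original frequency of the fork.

Beat frequency = 9/3 = 3 Hz.
|f − 369| = 3, so the fork was at either 366 Hz or 372 Hz.
Adding mass to a fork lowers its frequency; the adjustment lowers the fork's frequency.
The beat rate fell, so the adjustment moved the fork toward 369 Hz — it must have started above the reference.

372 Hz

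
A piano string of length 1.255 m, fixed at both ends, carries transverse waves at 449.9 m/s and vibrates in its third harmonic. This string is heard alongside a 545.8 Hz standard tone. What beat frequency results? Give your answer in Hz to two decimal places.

For a string fixed at both ends, f_n = n·v/(2L) = 3·449.9/(2·1.255) = 537.7291 Hz.
f_beat = |537.7291 − 545.8| = 8.07 Hz.

8.07 Hz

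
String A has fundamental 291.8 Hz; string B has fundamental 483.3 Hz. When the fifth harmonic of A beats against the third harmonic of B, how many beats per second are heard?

Fifth harmonic of the first: 5·291.8 = 1459.0 Hz.
Third harmonic of the second: 3·483.3 = 1449.9 Hz.
f_beat = |1459.0 − 1449.9| = 9.1 Hz.

9.1 Hz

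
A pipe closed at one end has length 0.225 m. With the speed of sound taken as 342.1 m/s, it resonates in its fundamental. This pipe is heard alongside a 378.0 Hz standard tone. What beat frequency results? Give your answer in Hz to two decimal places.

Closed pipe (odd harmonics): f_n = n·v/(4L) = 1·342.1/(4·0.225) = 380.1111 Hz.
f_beat = |380.1111 − 378.0| = 2.11 Hz.

2.11 Hz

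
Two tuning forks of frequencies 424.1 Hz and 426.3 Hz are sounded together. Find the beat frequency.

2.2 Hz

The beat frequency equals the magnitude of the frequency difference.
|424.1 − 426.3| = 2.2 Hz.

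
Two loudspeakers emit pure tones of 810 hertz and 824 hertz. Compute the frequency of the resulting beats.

14 Hz

f_beat = |f₁ − f₂|.
|810 − 824| = 14 Hz.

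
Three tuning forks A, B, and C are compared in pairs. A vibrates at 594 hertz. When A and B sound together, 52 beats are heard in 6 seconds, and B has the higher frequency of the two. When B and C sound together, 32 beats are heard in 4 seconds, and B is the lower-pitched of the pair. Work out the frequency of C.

610.6667 Hz

A–B: Beat frequency = 52/6 = 8.6667 Hz.
B is above A, so f_B = 594 + 8.6667 = 602.6667 Hz.
B–C: Beat frequency = 32/4 = 8 Hz.
C is above B, so f_C = 602.6667 + 8 = 610.6667 Hz.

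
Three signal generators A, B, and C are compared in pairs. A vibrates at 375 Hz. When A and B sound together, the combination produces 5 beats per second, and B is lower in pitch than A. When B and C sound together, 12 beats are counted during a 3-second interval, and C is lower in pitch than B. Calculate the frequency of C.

B is below A, so f_B = 375 − 5 = 370 Hz.
B–C: Beat frequency = 12/3 = 4 Hz.
C is below B, so f_C = 370 − 4 = 366 Hz.

366 Hz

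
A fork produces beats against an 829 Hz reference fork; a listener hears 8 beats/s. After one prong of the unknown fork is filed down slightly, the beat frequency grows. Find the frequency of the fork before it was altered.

837 Hz

|f − 829| = 8, so the fork was at either 821 Hz or 837 Hz.
Filing a prong removes mass and raises the fork's frequency; the adjustment raises the fork's frequency.
The beat rate rose, so the adjustment moved the fork further from 829 Hz — it was already above the reference.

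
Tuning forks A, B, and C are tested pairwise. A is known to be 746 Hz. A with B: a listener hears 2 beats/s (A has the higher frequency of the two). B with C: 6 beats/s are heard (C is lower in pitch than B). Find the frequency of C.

B is below A, so f_B = 746 − 2 = 744 Hz.
C is below B, so f_C = 744 − 6 = 738 Hz.

738 Hz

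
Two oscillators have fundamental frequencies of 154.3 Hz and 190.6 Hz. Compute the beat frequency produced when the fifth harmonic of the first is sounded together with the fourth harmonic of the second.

Fifth harmonic of the first: 5·154.3 = 771.5 Hz.
Fourth harmonic of the second: 4·190.6 = 762.4 Hz.
f_beat = |771.5 − 762.4| = 9.1 Hz.

9.1 Hz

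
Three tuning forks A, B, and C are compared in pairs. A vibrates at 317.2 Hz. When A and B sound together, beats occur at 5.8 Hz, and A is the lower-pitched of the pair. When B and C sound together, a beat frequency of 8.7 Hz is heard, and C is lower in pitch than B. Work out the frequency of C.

314.3 Hz

B is above A, so f_B = 317.2 + 5.8 = 323 Hz.
C is below B, so f_C = 323 − 8.7 = 314.3 Hz.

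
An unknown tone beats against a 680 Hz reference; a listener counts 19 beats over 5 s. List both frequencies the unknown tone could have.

Beat frequency = 19/5 = 3.8 Hz.
|f − 680| = 3.8, so f = 680 ± 3.8.

676.2 Hz or 683.8 Hz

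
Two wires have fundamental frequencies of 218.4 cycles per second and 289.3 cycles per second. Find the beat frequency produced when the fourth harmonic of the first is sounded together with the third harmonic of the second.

Fourth harmonic of the first: 4·218.4 = 873.6 Hz.
Third harmonic of the second: 3·289.3 = 867.9 Hz.
f_beat = |873.6 − 867.9| = 5.7 Hz.

5.7 Hz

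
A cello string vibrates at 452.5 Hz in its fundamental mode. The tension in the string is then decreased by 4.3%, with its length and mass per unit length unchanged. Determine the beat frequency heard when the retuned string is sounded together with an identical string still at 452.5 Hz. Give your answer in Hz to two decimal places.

9.84 Hz

For a string, f ∝ √T, so the new frequency is 452.5·√0.957 = 442.6644 Hz.
f_beat = |442.6644 − 452.5| = 9.84 Hz.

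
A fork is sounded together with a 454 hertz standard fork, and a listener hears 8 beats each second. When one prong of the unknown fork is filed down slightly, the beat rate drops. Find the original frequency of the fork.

446 Hz

|f − 454| = 8, so the fork was at either 446 Hz or 462 Hz.
Filing a prong removes mass and raises the fork's frequency; the adjustment raises the fork's frequency.
The beat rate fell, so the adjustment moved the fork toward 454 Hz — it must have started below the reference.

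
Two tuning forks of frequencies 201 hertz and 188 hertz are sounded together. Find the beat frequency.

f_beat = |f₁ − f₂|.
|201 − 188| = 13 Hz.

13 Hz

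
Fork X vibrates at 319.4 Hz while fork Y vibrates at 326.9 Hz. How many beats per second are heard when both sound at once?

7.5 Hz

The beat frequency equals the magnitude of the frequency difference.
|319.4 − 326.9| = 7.5 Hz.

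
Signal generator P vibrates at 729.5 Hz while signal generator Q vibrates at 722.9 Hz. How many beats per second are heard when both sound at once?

6.6 Hz

Beats arise from superposition of two nearby frequencies; the beat rate is |f₁ − f₂|.
|729.5 − 722.9| = 6.6 Hz.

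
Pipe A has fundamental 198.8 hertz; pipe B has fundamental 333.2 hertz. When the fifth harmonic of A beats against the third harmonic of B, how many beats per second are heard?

Fifth harmonic of the first: 5·198.8 = 994.0 Hz.
Third harmonic of the second: 3·333.2 = 999.6 Hz.
f_beat = |994.0 − 999.6| = 5.6 Hz.

5.6 Hz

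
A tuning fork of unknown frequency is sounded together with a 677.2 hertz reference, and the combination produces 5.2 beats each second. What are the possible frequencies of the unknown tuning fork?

|f − 677.2| = 5.2, so f = 677.2 ± 5.2.

672 Hz or 682.4 Hz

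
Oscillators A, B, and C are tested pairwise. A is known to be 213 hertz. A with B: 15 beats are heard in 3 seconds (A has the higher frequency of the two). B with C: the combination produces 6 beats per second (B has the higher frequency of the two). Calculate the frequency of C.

A–B: Beat frequency = 15/3 = 5 Hz.
B is below A, so f_B = 213 − 5 = 208 Hz.
C is below B, so f_C = 208 − 6 = 202 Hz.

202 Hz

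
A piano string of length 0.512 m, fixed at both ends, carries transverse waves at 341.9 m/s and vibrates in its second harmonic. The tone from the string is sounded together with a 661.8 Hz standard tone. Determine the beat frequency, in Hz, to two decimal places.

5.97 Hz

For a string fixed at both ends, f_n = n·v/(2L) = 2·341.9/(2·0.512) = 667.7734 Hz.
f_beat = |667.7734 − 661.8| = 5.97 Hz.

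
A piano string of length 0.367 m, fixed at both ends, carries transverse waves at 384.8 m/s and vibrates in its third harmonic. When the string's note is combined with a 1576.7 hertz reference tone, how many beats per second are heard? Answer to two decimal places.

3.95 Hz

For a string fixed at both ends, f_n = n·v/(2L) = 3·384.8/(2·0.367) = 1572.7520 Hz.
f_beat = |1572.7520 − 1576.7| = 3.95 Hz.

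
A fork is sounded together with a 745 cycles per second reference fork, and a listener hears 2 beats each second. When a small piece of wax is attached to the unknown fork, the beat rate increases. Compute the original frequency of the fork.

743 Hz

|f − 745| = 2, so the fork was at either 743 Hz or 747 Hz.
Loading a fork with wax lowers its frequency; the adjustment lowers the fork's frequency.
The beat rate rose, so the adjustment moved the fork further from 745 Hz — it was already below the reference.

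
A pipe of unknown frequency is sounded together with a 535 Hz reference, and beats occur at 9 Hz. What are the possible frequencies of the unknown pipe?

|f − 535| = 9, so f = 535 ± 9.

526 Hz or 544 Hz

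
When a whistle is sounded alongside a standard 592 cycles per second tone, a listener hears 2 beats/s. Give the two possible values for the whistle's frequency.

|f − 592| = 2, so f = 592 ± 2.

590 Hz or 594 Hz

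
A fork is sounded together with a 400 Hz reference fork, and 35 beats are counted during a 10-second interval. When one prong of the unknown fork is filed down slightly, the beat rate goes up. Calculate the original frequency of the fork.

Beat frequency = 35/10 = 3.5 Hz.
|f − 400| = 3.5, so the fork was at either 396.5 Hz or 403.5 Hz.
Filing a prong removes mass and raises the fork's frequency; the adjustment raises the fork's frequency.
The beat rate rose, so the adjustment moved the fork further from 400 Hz — it was already above the reference.

403.5 Hz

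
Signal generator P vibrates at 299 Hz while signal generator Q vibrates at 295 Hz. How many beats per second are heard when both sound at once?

f_beat = |f₁ − f₂|.
|299 − 295| = 4 Hz.

4 Hz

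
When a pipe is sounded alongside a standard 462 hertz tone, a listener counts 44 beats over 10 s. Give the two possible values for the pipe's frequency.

457.6 Hz or 466.4 Hz

Beat frequency = 44/10 = 4.4 Hz.
|f − 462| = 4.4, so f = 462 ± 4.4.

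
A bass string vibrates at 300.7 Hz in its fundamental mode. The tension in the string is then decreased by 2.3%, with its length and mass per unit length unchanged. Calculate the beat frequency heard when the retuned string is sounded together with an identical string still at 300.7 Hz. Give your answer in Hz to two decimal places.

For a string, f ∝ √T, so the new frequency is 300.7·√0.977 = 297.2218 Hz.
f_beat = |297.2218 − 300.7| = 3.48 Hz.

3.48 Hz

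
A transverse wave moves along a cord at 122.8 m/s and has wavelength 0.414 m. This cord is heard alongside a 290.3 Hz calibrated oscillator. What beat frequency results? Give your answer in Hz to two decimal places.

6.32 Hz

Source frequency f = v/λ = 122.8/0.414 = 296.6184 Hz.
f_beat = |296.6184 − 290.3| = 6.32 Hz.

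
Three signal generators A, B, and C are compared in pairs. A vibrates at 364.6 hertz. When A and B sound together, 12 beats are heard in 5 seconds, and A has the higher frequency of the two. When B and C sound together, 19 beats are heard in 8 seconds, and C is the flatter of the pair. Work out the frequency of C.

A–B: Beat frequency = 12/5 = 2.4 Hz.
B is below A, so f_B = 364.6 − 2.4 = 362.2 Hz.
B–C: Beat frequency = 19/8 = 2.375 Hz.
C is below B, so f_C = 362.2 − 2.375 = 359.825 Hz.

359.825 Hz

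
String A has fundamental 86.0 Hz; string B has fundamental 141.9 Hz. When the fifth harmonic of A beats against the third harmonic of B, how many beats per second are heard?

4.3 Hz

Fifth harmonic of the first: 5·86.0 = 430.0 Hz.
Third harmonic of the second: 3·141.9 = 425.7 Hz.
f_beat = |430.0 − 425.7| = 4.3 Hz.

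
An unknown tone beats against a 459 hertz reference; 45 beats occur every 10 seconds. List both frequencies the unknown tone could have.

Beat frequency = 45/10 = 4.5 Hz.
|f − 459| = 4.5, so f = 459 ± 4.5.

454.5 Hz or 463.5 Hz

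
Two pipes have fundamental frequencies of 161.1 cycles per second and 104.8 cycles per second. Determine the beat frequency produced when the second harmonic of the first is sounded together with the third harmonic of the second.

7.8 Hz

Second harmonic of the first: 2·161.1 = 322.2 Hz.
Third harmonic of the second: 3·104.8 = 314.4 Hz.
f_beat = |322.2 − 314.4| = 7.8 Hz.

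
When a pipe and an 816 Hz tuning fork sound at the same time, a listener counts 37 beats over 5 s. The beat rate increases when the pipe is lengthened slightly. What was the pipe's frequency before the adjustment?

808.6 Hz

Beat frequency = 37/5 = 7.4 Hz.
|f − 816| = 7.4, so the pipe was at either 808.6 Hz or 823.4 Hz.
A longer pipe has a lower fundamental; the adjustment lowers the pipe's frequency.
The beat rate rose, so the adjustment moved the pipe further from 816 Hz — it was already below the reference.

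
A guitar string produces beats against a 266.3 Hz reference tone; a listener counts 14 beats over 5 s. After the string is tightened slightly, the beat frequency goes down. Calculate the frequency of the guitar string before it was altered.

263.5 Hz

Beat frequency = 14/5 = 2.8 Hz.
|f − 266.3| = 2.8, so the guitar string was at either 263.5 Hz or 269.1 Hz.
Increasing tension raises a string's frequency; the adjustment raises the guitar string's frequency.
The beat rate fell, so the adjustment moved the guitar string toward 266.3 Hz — it must have started below the reference.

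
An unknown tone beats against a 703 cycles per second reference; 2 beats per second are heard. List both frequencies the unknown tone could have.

701 Hz or 705 Hz

|f − 703| = 2, so f = 703 ± 2.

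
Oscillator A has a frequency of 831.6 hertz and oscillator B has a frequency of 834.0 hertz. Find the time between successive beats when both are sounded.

f_beat = |831.6 − 834.0| = 2.4 Hz.
Beat period T = 1 / f_beat = 1 / 2.4 s.

0.417 s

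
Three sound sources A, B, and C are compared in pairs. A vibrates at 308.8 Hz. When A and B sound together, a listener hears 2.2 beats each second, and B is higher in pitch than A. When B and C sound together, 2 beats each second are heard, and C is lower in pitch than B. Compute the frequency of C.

309 Hz

B is above A, so f_B = 308.8 + 2.2 = 311 Hz.
C is below B, so f_C = 311 − 2 = 309 Hz.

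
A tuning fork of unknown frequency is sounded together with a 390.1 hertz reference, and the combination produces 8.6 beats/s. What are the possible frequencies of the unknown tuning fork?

381.5 Hz or 398.7 Hz

|f − 390.1| = 8.6, so f = 390.1 ± 8.6.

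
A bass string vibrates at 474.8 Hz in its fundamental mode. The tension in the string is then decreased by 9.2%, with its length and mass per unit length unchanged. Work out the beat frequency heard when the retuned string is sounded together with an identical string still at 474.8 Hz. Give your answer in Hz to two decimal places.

For a string, f ∝ √T, so the new frequency is 474.8·√0.908 = 452.4323 Hz.
f_beat = |452.4323 − 474.8| = 22.37 Hz.

22.37 Hz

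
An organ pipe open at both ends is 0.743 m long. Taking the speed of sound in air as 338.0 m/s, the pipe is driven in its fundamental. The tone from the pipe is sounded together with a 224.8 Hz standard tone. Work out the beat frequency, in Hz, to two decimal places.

2.66 Hz

Open pipe: f_n = n·v/(2L) = 1·338.0/(2·0.743) = 227.4563 Hz.
f_beat = |227.4563 − 224.8| = 2.66 Hz.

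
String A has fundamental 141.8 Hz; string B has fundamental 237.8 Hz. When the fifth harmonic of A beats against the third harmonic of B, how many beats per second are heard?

4.4 Hz

Fifth harmonic of the first: 5·141.8 = 709.0 Hz.
Third harmonic of the second: 3·237.8 = 713.4 Hz.
f_beat = |709.0 − 713.4| = 4.4 Hz.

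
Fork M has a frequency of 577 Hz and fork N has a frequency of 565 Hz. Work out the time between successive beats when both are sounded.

f_beat = |577 − 565| = 12 Hz.
Beat period T = 1 / f_beat = 1 / 12 s.

0.083 s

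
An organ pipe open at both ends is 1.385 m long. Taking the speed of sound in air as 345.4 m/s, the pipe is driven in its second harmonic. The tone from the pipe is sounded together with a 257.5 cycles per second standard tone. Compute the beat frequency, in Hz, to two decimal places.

8.11 Hz

Open pipe: f_n = n·v/(2L) = 2·345.4/(2·1.385) = 249.3863 Hz.
f_beat = |249.3863 − 257.5| = 8.11 Hz.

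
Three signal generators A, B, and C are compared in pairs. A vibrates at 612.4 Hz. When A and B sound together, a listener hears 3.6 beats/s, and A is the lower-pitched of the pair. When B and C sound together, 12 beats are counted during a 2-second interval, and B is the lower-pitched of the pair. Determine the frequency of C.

622 Hz

B is above A, so f_B = 612.4 + 3.6 = 616 Hz.
B–C: Beat frequency = 12/2 = 6 Hz.
C is above B, so f_C = 616 + 6 = 622 Hz.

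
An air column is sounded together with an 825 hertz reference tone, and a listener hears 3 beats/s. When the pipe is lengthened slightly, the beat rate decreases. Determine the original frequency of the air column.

828 Hz

|f − 825| = 3, so the air column was at either 822 Hz or 828 Hz.
A longer pipe has a lower fundamental; the adjustment lowers the air column's frequency.
The beat rate fell, so the adjustment moved the air column toward 825 Hz — it must have started above the reference.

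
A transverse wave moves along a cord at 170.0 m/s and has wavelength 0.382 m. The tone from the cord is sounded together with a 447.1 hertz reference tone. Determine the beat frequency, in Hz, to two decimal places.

Source frequency f = v/λ = 170.0/0.382 = 445.0262 Hz.
f_beat = |445.0262 − 447.1| = 2.07 Hz.

2.07 Hz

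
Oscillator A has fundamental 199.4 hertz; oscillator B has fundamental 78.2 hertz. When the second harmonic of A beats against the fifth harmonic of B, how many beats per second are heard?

7.8 Hz

Second harmonic of the first: 2·199.4 = 398.8 Hz.
Fifth harmonic of the second: 5·78.2 = 391.0 Hz.
f_beat = |398.8 − 391.0| = 7.8 Hz.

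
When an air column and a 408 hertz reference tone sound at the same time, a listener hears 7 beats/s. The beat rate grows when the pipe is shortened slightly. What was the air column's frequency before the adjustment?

|f − 408| = 7, so the air column was at either 401 Hz or 415 Hz.
A shorter pipe has a higher fundamental; the adjustment raises the air column's frequency.
The beat rate rose, so the adjustment moved the air column further from 408 Hz — it was already above the reference.

415 Hz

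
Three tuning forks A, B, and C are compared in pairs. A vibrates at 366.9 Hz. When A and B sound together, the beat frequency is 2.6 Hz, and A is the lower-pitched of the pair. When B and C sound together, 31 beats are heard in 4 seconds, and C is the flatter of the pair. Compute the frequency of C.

B is above A, so f_B = 366.9 + 2.6 = 369.5 Hz.
B–C: Beat frequency = 31/4 = 7.75 Hz.
C is below B, so f_C = 369.5 − 7.75 = 361.75 Hz.

361.75 Hz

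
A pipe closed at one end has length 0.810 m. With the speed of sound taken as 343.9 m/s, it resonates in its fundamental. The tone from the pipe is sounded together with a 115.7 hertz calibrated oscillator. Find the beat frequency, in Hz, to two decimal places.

Closed pipe (odd harmonics): f_n = n·v/(4L) = 1·343.9/(4·0.810) = 106.1420 Hz.
f_beat = |106.1420 − 115.7| = 9.56 Hz.

9.56 Hz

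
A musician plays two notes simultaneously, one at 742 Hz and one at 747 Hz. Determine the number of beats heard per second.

5 Hz

Beats arise from superposition of two nearby frequencies; the beat rate is |f₁ − f₂|.
|742 − 747| = 5 Hz.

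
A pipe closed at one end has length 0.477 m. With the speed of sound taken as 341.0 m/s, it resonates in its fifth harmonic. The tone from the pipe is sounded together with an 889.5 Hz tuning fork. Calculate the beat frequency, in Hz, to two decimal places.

Closed pipe (odd harmonics): f_n = n·v/(4L) = 5·341.0/(4·0.477) = 893.6059 Hz.
f_beat = |893.6059 − 889.5| = 4.11 Hz.

4.11 Hz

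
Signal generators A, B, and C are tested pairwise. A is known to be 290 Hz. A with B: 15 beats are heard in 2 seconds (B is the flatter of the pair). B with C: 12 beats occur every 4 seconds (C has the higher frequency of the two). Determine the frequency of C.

285.5 Hz

A–B: Beat frequency = 15/2 = 7.5 Hz.
B is below A, so f_B = 290 − 7.5 = 282.5 Hz.
B–C: Beat frequency = 12/4 = 3 Hz.
C is above B, so f_C = 282.5 + 3 = 285.5 Hz.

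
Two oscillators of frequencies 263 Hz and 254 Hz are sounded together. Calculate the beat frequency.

9 Hz

The beat frequency equals the magnitude of the frequency difference.
|263 − 254| = 9 Hz.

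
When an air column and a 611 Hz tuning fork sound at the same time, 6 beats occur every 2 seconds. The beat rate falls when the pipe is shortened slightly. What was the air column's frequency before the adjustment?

Beat frequency = 6/2 = 3 Hz.
|f − 611| = 3, so the air column was at either 608 Hz or 614 Hz.
A shorter pipe has a higher fundamental; the adjustment raises the air column's frequency.
The beat rate fell, so the adjustment moved the air column toward 611 Hz — it must have started below the reference.

608 Hz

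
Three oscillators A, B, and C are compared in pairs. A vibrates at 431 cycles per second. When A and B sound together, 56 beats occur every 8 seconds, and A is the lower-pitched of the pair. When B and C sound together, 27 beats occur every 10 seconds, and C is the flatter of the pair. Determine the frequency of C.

A–B: Beat frequency = 56/8 = 7 Hz.
B is above A, so f_B = 431 + 7 = 438 Hz.
B–C: Beat frequency = 27/10 = 2.7 Hz.
C is below B, so f_C = 438 − 2.7 = 435.3 Hz.

435.3 Hz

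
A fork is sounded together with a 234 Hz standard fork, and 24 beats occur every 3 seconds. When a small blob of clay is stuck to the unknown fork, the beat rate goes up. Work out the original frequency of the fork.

Beat frequency = 24/3 = 8 Hz.
|f − 234| = 8, so the fork was at either 226 Hz or 242 Hz.
Adding mass to a fork lowers its frequency; the adjustment lowers the fork's frequency.
The beat rate rose, so the adjustment moved the fork further from 234 Hz — it was already below the reference.

226 Hz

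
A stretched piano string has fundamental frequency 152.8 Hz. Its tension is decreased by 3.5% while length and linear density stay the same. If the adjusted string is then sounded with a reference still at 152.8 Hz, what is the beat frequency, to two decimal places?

2.70 Hz

For a string, f ∝ √T, so the new frequency is 152.8·√0.965 = 150.1022 Hz.
f_beat = |150.1022 − 152.8| = 2.70 Hz.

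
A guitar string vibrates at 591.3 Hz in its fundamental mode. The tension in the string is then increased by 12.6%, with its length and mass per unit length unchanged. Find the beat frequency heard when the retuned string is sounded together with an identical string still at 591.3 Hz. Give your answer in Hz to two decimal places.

36.15 Hz

For a string, f ∝ √T, so the new frequency is 591.3·√1.126 = 627.4470 Hz.
f_beat = |627.4470 − 591.3| = 36.15 Hz.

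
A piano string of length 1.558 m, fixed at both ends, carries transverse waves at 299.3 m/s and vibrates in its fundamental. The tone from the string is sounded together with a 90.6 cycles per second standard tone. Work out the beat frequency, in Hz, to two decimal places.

For a string fixed at both ends, f_n = n·v/(2L) = 1·299.3/(2·1.558) = 96.0526 Hz.
f_beat = |96.0526 − 90.6| = 5.45 Hz.

5.45 Hz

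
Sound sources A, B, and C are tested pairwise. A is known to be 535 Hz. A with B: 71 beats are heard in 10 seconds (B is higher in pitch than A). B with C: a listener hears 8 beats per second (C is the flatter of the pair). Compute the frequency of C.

A–B: Beat frequency = 71/10 = 7.1 Hz.
B is above A, so f_B = 535 + 7.1 = 542.1 Hz.
C is below B, so f_C = 542.1 − 8 = 534.1 Hz.

534.1 Hz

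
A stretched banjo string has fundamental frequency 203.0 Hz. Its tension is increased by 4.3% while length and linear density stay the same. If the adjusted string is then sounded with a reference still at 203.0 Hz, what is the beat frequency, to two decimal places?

4.32 Hz

For a string, f ∝ √T, so the new frequency is 203.0·√1.043 = 207.3186 Hz.
f_beat = |207.3186 − 203.0| = 4.32 Hz.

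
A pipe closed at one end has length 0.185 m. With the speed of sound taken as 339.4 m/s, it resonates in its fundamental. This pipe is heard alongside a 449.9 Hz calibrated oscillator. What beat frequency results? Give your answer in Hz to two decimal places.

8.75 Hz

Closed pipe (odd harmonics): f_n = n·v/(4L) = 1·339.4/(4·0.185) = 458.6486 Hz.
f_beat = |458.6486 − 449.9| = 8.75 Hz.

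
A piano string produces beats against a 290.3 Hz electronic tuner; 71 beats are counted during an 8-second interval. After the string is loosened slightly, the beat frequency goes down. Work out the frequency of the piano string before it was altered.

299.175 Hz

Beat frequency = 71/8 = 8.875 Hz.
|f − 290.3| = 8.875, so the piano string was at either 281.425 Hz or 299.175 Hz.
Reducing tension lowers a string's frequency; the adjustment lowers the piano string's frequency.
The beat rate fell, so the adjustment moved the piano string toward 290.3 Hz — it must have started above the reference.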